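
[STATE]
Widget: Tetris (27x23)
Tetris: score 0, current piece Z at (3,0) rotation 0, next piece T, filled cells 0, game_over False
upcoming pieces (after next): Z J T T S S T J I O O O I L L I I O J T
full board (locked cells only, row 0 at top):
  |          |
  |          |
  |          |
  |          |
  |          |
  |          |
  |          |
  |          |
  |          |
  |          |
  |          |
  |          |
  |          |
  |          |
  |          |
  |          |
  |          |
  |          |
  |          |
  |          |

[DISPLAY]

   ▓▓     │Next:           
    ▓▓    │ ▒              
          │▒▒▒             
          │                
          │                
          │                
          │Score:          
          │0               
          │                
          │                
          │                
          │                
          │                
          │                
          │                
          │                
          │                
          │                
          │                
          │                
          │                
          │                
          │                


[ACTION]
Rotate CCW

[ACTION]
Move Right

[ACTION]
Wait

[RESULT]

          │Next:           
     ▓    │ ▒              
    ▓▓    │▒▒▒             
    ▓     │                
          │                
          │                
          │Score:          
          │0               
          │                
          │                
          │                
          │                
          │                
          │                
          │                
          │                
          │                
          │                
          │                
          │                
          │                
          │                
          │                


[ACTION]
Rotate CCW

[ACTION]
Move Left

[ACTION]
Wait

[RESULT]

          │Next:           
          │ ▒              
   ▓▓     │▒▒▒             
    ▓▓    │                
          │                
          │                
          │Score:          
          │0               
          │                
          │                
          │                
          │                
          │                
          │                
          │                
          │                
          │                
          │                
          │                
          │                
          │                
          │                
          │                


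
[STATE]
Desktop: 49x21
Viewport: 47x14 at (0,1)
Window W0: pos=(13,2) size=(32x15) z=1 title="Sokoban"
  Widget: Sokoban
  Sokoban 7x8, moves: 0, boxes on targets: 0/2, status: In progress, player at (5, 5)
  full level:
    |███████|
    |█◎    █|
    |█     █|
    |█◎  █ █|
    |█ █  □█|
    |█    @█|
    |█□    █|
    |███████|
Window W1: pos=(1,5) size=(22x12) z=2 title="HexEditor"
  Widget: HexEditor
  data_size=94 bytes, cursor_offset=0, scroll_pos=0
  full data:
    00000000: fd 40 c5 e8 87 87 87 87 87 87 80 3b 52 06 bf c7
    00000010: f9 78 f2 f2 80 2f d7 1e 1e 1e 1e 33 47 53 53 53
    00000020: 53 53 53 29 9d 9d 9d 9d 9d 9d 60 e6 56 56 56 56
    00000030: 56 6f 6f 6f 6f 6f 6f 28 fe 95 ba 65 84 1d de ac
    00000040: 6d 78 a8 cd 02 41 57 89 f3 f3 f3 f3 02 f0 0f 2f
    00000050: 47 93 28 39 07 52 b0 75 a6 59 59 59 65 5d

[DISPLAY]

                                               
             ┏━━━━━━━━━━━━━━━━━━━━━━━━━━━━━━┓  
             ┃ Sokoban                      ┃  
             ┠──────────────────────────────┨  
 ┏━━━━━━━━━━━━━━━━━━━━┓                     ┃  
 ┃ HexEditor          ┃                     ┃  
 ┠────────────────────┨                     ┃  
 ┃00000000  FD 40 c5 e┃                     ┃  
 ┃00000010  f9 78 f2 f┃                     ┃  
 ┃00000020  53 53 53 2┃                     ┃  
 ┃00000030  56 6f 6f 6┃                     ┃  
 ┃00000040  6d 78 a8 c┃                     ┃  
 ┃00000050  47 93 28 3┃ 0/2                 ┃  
 ┃                    ┃                     ┃  


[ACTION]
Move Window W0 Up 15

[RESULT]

             ┃ Sokoban                      ┃  
             ┠──────────────────────────────┨  
             ┃███████                       ┃  
             ┃█◎    █                       ┃  
 ┏━━━━━━━━━━━━━━━━━━━━┓                     ┃  
 ┃ HexEditor          ┃                     ┃  
 ┠────────────────────┨                     ┃  
 ┃00000000  FD 40 c5 e┃                     ┃  
 ┃00000010  f9 78 f2 f┃                     ┃  
 ┃00000020  53 53 53 2┃                     ┃  
 ┃00000030  56 6f 6f 6┃ 0/2                 ┃  
 ┃00000040  6d 78 a8 c┃                     ┃  
 ┃00000050  47 93 28 3┃                     ┃  
 ┃                    ┃━━━━━━━━━━━━━━━━━━━━━┛  


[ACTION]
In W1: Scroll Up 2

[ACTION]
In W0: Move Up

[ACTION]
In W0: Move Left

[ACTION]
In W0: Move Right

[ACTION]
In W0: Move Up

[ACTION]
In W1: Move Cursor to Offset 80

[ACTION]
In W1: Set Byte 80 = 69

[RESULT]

             ┃ Sokoban                      ┃  
             ┠──────────────────────────────┨  
             ┃███████                       ┃  
             ┃█◎    █                       ┃  
 ┏━━━━━━━━━━━━━━━━━━━━┓                     ┃  
 ┃ HexEditor          ┃                     ┃  
 ┠────────────────────┨                     ┃  
 ┃00000000  fd 40 c5 e┃                     ┃  
 ┃00000010  f9 78 f2 f┃                     ┃  
 ┃00000020  53 53 53 2┃                     ┃  
 ┃00000030  56 6f 6f 6┃ 0/2                 ┃  
 ┃00000040  6d 78 a8 c┃                     ┃  
 ┃00000050  69 93 28 3┃                     ┃  
 ┃                    ┃━━━━━━━━━━━━━━━━━━━━━┛  


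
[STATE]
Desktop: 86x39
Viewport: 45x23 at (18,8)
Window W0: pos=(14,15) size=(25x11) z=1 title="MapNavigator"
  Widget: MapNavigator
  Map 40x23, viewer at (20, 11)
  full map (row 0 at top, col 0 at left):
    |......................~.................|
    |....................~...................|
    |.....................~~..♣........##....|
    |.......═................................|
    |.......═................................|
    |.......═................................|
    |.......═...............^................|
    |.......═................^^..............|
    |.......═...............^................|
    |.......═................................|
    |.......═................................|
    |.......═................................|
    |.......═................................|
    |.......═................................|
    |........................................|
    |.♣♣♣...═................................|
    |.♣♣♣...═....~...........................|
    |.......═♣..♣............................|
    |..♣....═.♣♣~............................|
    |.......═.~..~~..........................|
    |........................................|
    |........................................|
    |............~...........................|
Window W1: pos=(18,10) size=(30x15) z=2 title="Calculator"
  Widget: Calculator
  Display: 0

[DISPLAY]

                                             
                                             
┏━━━━━━━━━━━━━━━━━━━━━━━━━━━━┓               
┃ Calculator                 ┃               
┠────────────────────────────┨               
┃                           0┃               
┃┌───┬───┬───┬───┐           ┃               
┃│ 7 │ 8 │ 9 │ ÷ │           ┃               
┃├───┼───┼───┼───┤           ┃               
┃│ 4 │ 5 │ 6 │ × │           ┃               
┃├───┼───┼───┼───┤           ┃               
┃│ 1 │ 2 │ 3 │ - │           ┃               
┃├───┼───┼───┼───┤           ┃               
┃│ 0 │ . │ = │ + │           ┃               
┃├───┼───┼───┼───┤           ┃               
┃│ C │ MC│ MR│ M+│           ┃               
┗━━━━━━━━━━━━━━━━━━━━━━━━━━━━┛               
━━━━━━━━━━━━━━━━━━━━┛                        
                                             
                                             
                                             
                                             
                                             


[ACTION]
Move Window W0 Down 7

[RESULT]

                                             
                                             
┏━━━━━━━━━━━━━━━━━━━━━━━━━━━━┓               
┃ Calculator                 ┃               
┠────────────────────────────┨               
┃                           0┃               
┃┌───┬───┬───┬───┐           ┃               
┃│ 7 │ 8 │ 9 │ ÷ │           ┃               
┃├───┼───┼───┼───┤           ┃               
┃│ 4 │ 5 │ 6 │ × │           ┃               
┃├───┼───┼───┼───┤           ┃               
┃│ 1 │ 2 │ 3 │ - │           ┃               
┃├───┼───┼───┼───┤           ┃               
┃│ 0 │ . │ = │ + │           ┃               
┃├───┼───┼───┼───┤           ┃               
┃│ C │ MC│ MR│ M+│           ┃               
┗━━━━━━━━━━━━━━━━━━━━━━━━━━━━┛               
...........^........┃                        
....................┃                        
....................┃                        
........@...........┃                        
....................┃                        
....................┃                        


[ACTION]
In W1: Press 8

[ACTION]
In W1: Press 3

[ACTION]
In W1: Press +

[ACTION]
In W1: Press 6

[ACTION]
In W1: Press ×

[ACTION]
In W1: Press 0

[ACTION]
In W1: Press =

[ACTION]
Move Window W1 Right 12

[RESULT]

                                             
                                             
            ┏━━━━━━━━━━━━━━━━━━━━━━━━━━━━┓   
            ┃ Calculator                 ┃   
            ┠────────────────────────────┨   
            ┃                           0┃   
            ┃┌───┬───┬───┬───┐           ┃   
            ┃│ 7 │ 8 │ 9 │ ÷ │           ┃   
            ┃├───┼───┼───┼───┤           ┃   
            ┃│ 4 │ 5 │ 6 │ × │           ┃   
            ┃├───┼───┼───┼───┤           ┃   
            ┃│ 1 │ 2 │ 3 │ - │           ┃   
            ┃├───┼───┼───┼───┤           ┃   
            ┃│ 0 │ . │ = │ + │           ┃   
━━━━━━━━━━━━┃├───┼───┼───┼───┤           ┃   
pNavigator  ┃│ C │ MC│ MR│ M+│           ┃   
────────────┗━━━━━━━━━━━━━━━━━━━━━━━━━━━━┛   
...........^........┃                        
....................┃                        
....................┃                        
........@...........┃                        
....................┃                        
....................┃                        


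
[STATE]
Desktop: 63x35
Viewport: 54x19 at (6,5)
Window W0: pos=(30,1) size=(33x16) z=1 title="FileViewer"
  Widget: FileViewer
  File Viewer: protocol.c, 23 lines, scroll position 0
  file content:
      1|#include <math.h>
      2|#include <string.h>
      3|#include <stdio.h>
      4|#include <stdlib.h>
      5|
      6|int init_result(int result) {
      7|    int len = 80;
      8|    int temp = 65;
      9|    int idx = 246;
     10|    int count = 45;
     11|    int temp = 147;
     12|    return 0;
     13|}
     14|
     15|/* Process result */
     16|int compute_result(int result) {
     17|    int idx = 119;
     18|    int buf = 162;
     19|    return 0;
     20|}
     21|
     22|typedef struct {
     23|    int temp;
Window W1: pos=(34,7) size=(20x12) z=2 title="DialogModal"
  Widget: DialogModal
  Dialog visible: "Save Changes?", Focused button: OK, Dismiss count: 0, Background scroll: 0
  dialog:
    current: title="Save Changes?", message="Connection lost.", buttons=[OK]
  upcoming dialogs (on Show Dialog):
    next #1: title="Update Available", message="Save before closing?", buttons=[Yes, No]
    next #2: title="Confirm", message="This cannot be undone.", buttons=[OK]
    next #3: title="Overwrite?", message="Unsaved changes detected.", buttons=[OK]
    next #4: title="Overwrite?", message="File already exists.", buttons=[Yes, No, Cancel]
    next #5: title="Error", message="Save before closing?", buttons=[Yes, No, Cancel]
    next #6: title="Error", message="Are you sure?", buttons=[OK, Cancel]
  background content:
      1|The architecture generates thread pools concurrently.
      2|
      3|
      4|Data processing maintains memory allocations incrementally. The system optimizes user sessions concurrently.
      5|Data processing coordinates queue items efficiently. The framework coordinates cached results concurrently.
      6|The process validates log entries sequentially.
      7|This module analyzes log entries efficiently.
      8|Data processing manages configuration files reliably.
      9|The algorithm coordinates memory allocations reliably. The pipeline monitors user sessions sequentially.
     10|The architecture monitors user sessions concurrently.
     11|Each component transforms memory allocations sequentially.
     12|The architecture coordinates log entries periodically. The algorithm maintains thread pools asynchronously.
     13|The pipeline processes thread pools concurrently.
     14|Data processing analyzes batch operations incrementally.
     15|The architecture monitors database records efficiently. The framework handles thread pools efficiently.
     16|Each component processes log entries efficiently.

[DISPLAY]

                        ┃#include <string.h>          
                        ┃#include <stdio.h>           
                        ┃#in┏━━━━━━━━━━━━━━━━━━┓      
                        ┃   ┃ DialogModal      ┃      
                        ┃int┠──────────────────┨ult) {
                        ┃   ┃The architecture g┃      
                        ┃   ┃  ┌────────────┐  ┃      
                        ┃   ┃  │Save Changes│  ┃      
                        ┃   ┃Da│Connection l│ma┃      
                        ┃   ┃Da│    [OK]    │co┃      
                        ┃   ┃Th└────────────┘da┃      
                        ┗━━━┃This module analyz┃━━━━━━
                            ┃Data processing ma┃      
                            ┗━━━━━━━━━━━━━━━━━━┛      
                                                      
                                                      
                                                      
                                                      
                                                      


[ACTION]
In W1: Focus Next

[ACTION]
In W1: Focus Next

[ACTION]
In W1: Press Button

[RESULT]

                        ┃#include <string.h>          
                        ┃#include <stdio.h>           
                        ┃#in┏━━━━━━━━━━━━━━━━━━┓      
                        ┃   ┃ DialogModal      ┃      
                        ┃int┠──────────────────┨ult) {
                        ┃   ┃The architecture g┃      
                        ┃   ┃                  ┃      
                        ┃   ┃                  ┃      
                        ┃   ┃Data processing ma┃      
                        ┃   ┃Data processing co┃      
                        ┃   ┃The process valida┃      
                        ┗━━━┃This module analyz┃━━━━━━
                            ┃Data processing ma┃      
                            ┗━━━━━━━━━━━━━━━━━━┛      
                                                      
                                                      
                                                      
                                                      
                                                      


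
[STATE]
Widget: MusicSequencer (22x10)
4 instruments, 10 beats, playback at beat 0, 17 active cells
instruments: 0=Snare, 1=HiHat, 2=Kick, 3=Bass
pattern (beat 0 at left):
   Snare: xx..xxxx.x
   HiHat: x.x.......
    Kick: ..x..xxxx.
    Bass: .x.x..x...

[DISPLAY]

      ▼123456789      
 Snare██··████·█      
 HiHat█·█·······      
  Kick··█··████·      
  Bass·█·█··█···      
                      
                      
                      
                      
                      


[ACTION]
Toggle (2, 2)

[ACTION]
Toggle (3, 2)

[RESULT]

      ▼123456789      
 Snare██··████·█      
 HiHat█·█·······      
  Kick·····████·      
  Bass·███··█···      
                      
                      
                      
                      
                      


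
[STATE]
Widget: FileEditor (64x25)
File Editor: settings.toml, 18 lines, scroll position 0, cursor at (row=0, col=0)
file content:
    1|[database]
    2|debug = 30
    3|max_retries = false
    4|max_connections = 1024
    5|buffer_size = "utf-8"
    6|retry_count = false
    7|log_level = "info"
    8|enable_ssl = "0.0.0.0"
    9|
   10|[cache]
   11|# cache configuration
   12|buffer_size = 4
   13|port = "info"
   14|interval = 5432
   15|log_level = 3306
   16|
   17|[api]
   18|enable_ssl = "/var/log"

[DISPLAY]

█database]                                                     ▲
debug = 30                                                     █
max_retries = false                                            ░
max_connections = 1024                                         ░
buffer_size = "utf-8"                                          ░
retry_count = false                                            ░
log_level = "info"                                             ░
enable_ssl = "0.0.0.0"                                         ░
                                                               ░
[cache]                                                        ░
# cache configuration                                          ░
buffer_size = 4                                                ░
port = "info"                                                  ░
interval = 5432                                                ░
log_level = 3306                                               ░
                                                               ░
[api]                                                          ░
enable_ssl = "/var/log"                                        ░
                                                               ░
                                                               ░
                                                               ░
                                                               ░
                                                               ░
                                                               ░
                                                               ▼


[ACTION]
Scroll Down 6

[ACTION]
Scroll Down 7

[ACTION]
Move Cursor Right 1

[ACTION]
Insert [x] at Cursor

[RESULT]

[x█atabase]                                                    ▲
debug = 30                                                     █
max_retries = false                                            ░
max_connections = 1024                                         ░
buffer_size = "utf-8"                                          ░
retry_count = false                                            ░
log_level = "info"                                             ░
enable_ssl = "0.0.0.0"                                         ░
                                                               ░
[cache]                                                        ░
# cache configuration                                          ░
buffer_size = 4                                                ░
port = "info"                                                  ░
interval = 5432                                                ░
log_level = 3306                                               ░
                                                               ░
[api]                                                          ░
enable_ssl = "/var/log"                                        ░
                                                               ░
                                                               ░
                                                               ░
                                                               ░
                                                               ░
                                                               ░
                                                               ▼


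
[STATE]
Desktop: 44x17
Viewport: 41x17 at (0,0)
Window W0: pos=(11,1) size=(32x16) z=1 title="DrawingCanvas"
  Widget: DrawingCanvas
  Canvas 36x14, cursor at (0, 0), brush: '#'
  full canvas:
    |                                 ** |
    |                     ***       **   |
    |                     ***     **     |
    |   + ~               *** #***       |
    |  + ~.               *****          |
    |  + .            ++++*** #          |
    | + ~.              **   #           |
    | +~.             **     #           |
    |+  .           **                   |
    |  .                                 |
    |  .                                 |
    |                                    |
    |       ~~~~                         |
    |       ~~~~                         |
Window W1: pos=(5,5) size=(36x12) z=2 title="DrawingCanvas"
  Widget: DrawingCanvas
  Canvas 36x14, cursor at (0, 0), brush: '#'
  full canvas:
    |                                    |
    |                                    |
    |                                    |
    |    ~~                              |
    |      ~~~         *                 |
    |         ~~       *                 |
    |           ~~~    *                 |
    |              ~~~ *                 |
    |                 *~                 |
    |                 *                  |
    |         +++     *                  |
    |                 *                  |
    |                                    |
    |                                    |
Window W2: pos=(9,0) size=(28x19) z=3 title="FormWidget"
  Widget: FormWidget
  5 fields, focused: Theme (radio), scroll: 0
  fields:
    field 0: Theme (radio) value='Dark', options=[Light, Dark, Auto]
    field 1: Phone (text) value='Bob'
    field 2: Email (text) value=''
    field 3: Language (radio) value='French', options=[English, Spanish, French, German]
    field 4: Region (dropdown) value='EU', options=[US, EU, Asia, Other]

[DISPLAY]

         ┏━━━━━━━━━━━━━━━━━━━━━━━━━━┓    
         ┃ FormWidget               ┃━━━━
         ┠──────────────────────────┨    
         ┃> Theme:      ( ) Light  (┃────
         ┃  Phone:      [Bob       ]┃    
     ┏━━━┃  Email:      [          ]┃━━━┓
     ┃ Dr┃  Language:   ( ) English ┃   ┃
     ┠───┃  Region:     [EU       ▼]┃───┨
     ┃+  ┃                          ┃   ┃
     ┃   ┃                          ┃   ┃
     ┃   ┃                          ┃   ┃
     ┃   ┃                          ┃   ┃
     ┃   ┃                          ┃   ┃
     ┃   ┃                          ┃   ┃
     ┃   ┃                          ┃   ┃
     ┃   ┃                          ┃   ┃
     ┗━━━┃                          ┃━━━┛


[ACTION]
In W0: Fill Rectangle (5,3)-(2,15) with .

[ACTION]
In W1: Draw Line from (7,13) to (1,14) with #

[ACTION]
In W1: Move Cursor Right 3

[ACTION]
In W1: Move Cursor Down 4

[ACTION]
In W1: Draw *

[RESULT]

         ┏━━━━━━━━━━━━━━━━━━━━━━━━━━┓    
         ┃ FormWidget               ┃━━━━
         ┠──────────────────────────┨    
         ┃> Theme:      ( ) Light  (┃────
         ┃  Phone:      [Bob       ]┃    
     ┏━━━┃  Email:      [          ]┃━━━┓
     ┃ Dr┃  Language:   ( ) English ┃   ┃
     ┠───┃  Region:     [EU       ▼]┃───┨
     ┃   ┃                          ┃   ┃
     ┃   ┃                          ┃   ┃
     ┃   ┃                          ┃   ┃
     ┃   ┃                          ┃   ┃
     ┃   ┃                          ┃   ┃
     ┃   ┃                          ┃   ┃
     ┃   ┃                          ┃   ┃
     ┃   ┃                          ┃   ┃
     ┗━━━┃                          ┃━━━┛


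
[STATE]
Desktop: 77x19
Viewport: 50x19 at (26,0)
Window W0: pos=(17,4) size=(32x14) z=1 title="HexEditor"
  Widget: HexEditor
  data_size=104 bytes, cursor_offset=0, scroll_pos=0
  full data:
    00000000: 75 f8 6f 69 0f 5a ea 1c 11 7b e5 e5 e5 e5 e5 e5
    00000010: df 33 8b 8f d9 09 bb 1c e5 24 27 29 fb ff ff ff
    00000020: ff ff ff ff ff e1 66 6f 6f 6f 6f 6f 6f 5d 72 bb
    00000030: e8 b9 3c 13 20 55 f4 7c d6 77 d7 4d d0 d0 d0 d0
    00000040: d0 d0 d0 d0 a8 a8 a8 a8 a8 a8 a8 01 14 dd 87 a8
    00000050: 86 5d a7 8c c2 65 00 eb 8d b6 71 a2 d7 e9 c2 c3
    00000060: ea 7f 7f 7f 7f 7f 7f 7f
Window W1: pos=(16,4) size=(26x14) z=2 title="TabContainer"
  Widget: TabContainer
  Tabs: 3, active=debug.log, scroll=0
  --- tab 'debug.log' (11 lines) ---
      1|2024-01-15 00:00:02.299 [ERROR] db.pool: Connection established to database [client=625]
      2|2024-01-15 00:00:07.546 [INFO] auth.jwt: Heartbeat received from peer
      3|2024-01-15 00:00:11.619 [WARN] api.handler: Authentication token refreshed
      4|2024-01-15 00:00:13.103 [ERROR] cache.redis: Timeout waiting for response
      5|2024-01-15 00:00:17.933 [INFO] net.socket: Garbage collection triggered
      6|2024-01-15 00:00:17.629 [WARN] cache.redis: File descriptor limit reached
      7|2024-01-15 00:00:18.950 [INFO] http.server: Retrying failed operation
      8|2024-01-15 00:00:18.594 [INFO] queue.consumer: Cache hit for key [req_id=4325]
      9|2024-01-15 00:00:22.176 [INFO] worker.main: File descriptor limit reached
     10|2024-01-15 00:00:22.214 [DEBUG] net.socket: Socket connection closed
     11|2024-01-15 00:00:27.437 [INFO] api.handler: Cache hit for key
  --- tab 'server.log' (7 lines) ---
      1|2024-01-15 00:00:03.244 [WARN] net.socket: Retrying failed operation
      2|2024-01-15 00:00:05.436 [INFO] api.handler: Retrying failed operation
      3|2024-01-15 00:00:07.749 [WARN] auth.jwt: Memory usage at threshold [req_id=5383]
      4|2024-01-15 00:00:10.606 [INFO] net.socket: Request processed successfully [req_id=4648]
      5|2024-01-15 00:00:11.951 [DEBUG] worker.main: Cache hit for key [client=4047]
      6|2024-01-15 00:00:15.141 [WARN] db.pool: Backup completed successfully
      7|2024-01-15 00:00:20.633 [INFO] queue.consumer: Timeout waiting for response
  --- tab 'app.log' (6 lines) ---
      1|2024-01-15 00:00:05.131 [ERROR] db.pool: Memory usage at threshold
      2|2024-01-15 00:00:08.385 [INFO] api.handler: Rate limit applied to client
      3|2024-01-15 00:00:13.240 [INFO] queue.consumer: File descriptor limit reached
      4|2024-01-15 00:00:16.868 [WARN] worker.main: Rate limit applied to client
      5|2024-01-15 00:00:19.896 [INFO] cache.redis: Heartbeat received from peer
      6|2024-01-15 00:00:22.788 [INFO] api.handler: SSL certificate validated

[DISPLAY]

                                                  
                                                  
                                                  
                                                  
━━━━━━━━━━━━━━━┓━━━━━━┓                           
iner           ┃      ┃                           
───────────────┨──────┨                           
g]│ server.log ┃ 5a ea┃                           
───────────────┃ 09 bb┃                           
5 00:00:02.299 ┃ e1 66┃                           
5 00:00:07.546 ┃ 55 f4┃                           
5 00:00:11.619 ┃ a8 a8┃                           
5 00:00:13.103 ┃ 65 00┃                           
5 00:00:17.933 ┃ 7f 7f┃                           
5 00:00:17.629 ┃      ┃                           
5 00:00:18.950 ┃      ┃                           
5 00:00:18.594 ┃      ┃                           
━━━━━━━━━━━━━━━┛━━━━━━┛                           
                                                  


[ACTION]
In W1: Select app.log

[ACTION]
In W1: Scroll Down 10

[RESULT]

                                                  
                                                  
                                                  
                                                  
━━━━━━━━━━━━━━━┓━━━━━━┓                           
iner           ┃      ┃                           
───────────────┨──────┨                           
g │ server.log ┃ 5a ea┃                           
───────────────┃ 09 bb┃                           
5 00:00:22.788 ┃ e1 66┃                           
               ┃ 55 f4┃                           
               ┃ a8 a8┃                           
               ┃ 65 00┃                           
               ┃ 7f 7f┃                           
               ┃      ┃                           
               ┃      ┃                           
               ┃      ┃                           
━━━━━━━━━━━━━━━┛━━━━━━┛                           
                                                  


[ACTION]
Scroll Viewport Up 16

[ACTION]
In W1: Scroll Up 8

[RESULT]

                                                  
                                                  
                                                  
                                                  
━━━━━━━━━━━━━━━┓━━━━━━┓                           
iner           ┃      ┃                           
───────────────┨──────┨                           
g │ server.log ┃ 5a ea┃                           
───────────────┃ 09 bb┃                           
5 00:00:05.131 ┃ e1 66┃                           
5 00:00:08.385 ┃ 55 f4┃                           
5 00:00:13.240 ┃ a8 a8┃                           
5 00:00:16.868 ┃ 65 00┃                           
5 00:00:19.896 ┃ 7f 7f┃                           
5 00:00:22.788 ┃      ┃                           
               ┃      ┃                           
               ┃      ┃                           
━━━━━━━━━━━━━━━┛━━━━━━┛                           
                                                  


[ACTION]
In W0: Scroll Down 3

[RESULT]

                                                  
                                                  
                                                  
                                                  
━━━━━━━━━━━━━━━┓━━━━━━┓                           
iner           ┃      ┃                           
───────────────┨──────┨                           
g │ server.log ┃ 55 f4┃                           
───────────────┃ a8 a8┃                           
5 00:00:05.131 ┃ 65 00┃                           
5 00:00:08.385 ┃ 7f 7f┃                           
5 00:00:13.240 ┃      ┃                           
5 00:00:16.868 ┃      ┃                           
5 00:00:19.896 ┃      ┃                           
5 00:00:22.788 ┃      ┃                           
               ┃      ┃                           
               ┃      ┃                           
━━━━━━━━━━━━━━━┛━━━━━━┛                           
                                                  


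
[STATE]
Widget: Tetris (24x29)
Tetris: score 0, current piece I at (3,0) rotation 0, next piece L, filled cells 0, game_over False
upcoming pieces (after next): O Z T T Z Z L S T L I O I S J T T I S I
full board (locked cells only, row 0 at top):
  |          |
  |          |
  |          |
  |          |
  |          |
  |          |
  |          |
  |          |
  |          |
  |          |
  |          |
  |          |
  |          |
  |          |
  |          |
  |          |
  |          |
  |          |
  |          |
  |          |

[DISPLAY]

   ████   │Next:        
          │  ▒          
          │▒▒▒          
          │             
          │             
          │             
          │Score:       
          │0            
          │             
          │             
          │             
          │             
          │             
          │             
          │             
          │             
          │             
          │             
          │             
          │             
          │             
          │             
          │             
          │             
          │             
          │             
          │             
          │             
          │             


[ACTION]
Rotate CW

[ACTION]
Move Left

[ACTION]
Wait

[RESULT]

          │Next:        
  █       │  ▒          
  █       │▒▒▒          
  █       │             
  █       │             
          │             
          │Score:       
          │0            
          │             
          │             
          │             
          │             
          │             
          │             
          │             
          │             
          │             
          │             
          │             
          │             
          │             
          │             
          │             
          │             
          │             
          │             
          │             
          │             
          │             


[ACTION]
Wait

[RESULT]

          │Next:        
          │  ▒          
  █       │▒▒▒          
  █       │             
  █       │             
  █       │             
          │Score:       
          │0            
          │             
          │             
          │             
          │             
          │             
          │             
          │             
          │             
          │             
          │             
          │             
          │             
          │             
          │             
          │             
          │             
          │             
          │             
          │             
          │             
          │             


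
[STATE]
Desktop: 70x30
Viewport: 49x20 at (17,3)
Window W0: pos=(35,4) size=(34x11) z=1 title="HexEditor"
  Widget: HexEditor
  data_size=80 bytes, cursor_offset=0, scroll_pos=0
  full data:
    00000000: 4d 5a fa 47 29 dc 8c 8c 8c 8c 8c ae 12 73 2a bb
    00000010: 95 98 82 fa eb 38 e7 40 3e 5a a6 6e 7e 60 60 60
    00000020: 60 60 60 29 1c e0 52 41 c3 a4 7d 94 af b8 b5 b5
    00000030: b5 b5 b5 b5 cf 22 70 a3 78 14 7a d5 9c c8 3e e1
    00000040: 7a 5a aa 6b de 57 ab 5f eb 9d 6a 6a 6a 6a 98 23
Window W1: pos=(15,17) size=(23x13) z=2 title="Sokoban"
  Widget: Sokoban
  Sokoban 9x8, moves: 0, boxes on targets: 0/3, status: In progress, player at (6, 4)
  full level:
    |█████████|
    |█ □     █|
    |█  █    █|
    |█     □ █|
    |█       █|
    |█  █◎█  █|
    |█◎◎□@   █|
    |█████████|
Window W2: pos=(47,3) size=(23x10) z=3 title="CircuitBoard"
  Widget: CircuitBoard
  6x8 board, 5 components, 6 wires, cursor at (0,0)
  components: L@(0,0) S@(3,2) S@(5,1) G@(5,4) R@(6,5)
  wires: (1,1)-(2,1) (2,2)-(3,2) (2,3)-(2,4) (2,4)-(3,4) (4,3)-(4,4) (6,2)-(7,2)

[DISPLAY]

                              ┏━━━━━━━━━━━━━━━━━━
                  ┏━━━━━━━━━━━┃ CircuitBoard     
                  ┃ HexEditor ┠──────────────────
                  ┠───────────┃   0 1 2 3 4 5    
                  ┃00000000  4┃0  [L]            
                  ┃00000010  9┃                  
                  ┃00000020  6┃1       ·         
                  ┃00000030  b┃        │         
                  ┃00000040  7┃2       ·   ·   · 
                  ┃           ┗━━━━━━━━━━━━━━━━━━
                  ┃                              
                  ┗━━━━━━━━━━━━━━━━━━━━━━━━━━━━━━
                                                 
                                                 
━━━━━━━━━━━━━━━━━━━━┓                            
Sokoban             ┃                            
────────────────────┨                            
████████            ┃                            
 □     █            ┃                            
  █    █            ┃                            


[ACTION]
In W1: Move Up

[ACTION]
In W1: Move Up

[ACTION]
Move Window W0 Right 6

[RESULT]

                              ┏━━━━━━━━━━━━━━━━━━
                   ┏━━━━━━━━━━┃ CircuitBoard     
                   ┃ HexEditor┠──────────────────
                   ┠──────────┃   0 1 2 3 4 5    
                   ┃00000000  ┃0  [L]            
                   ┃00000010  ┃                  
                   ┃00000020  ┃1       ·         
                   ┃00000030  ┃        │         
                   ┃00000040  ┃2       ·   ·   · 
                   ┃          ┗━━━━━━━━━━━━━━━━━━
                   ┃                             
                   ┗━━━━━━━━━━━━━━━━━━━━━━━━━━━━━
                                                 
                                                 
━━━━━━━━━━━━━━━━━━━━┓                            
Sokoban             ┃                            
────────────────────┨                            
████████            ┃                            
 □     █            ┃                            
  █    █            ┃                            


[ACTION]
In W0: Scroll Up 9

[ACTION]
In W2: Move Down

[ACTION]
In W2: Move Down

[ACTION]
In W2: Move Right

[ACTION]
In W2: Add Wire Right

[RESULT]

                              ┏━━━━━━━━━━━━━━━━━━
                   ┏━━━━━━━━━━┃ CircuitBoard     
                   ┃ HexEditor┠──────────────────
                   ┠──────────┃   0 1 2 3 4 5    
                   ┃00000000  ┃0   L             
                   ┃00000010  ┃                  
                   ┃00000020  ┃1       ·         
                   ┃00000030  ┃        │         
                   ┃00000040  ┃2      [.]─ ·   · 
                   ┃          ┗━━━━━━━━━━━━━━━━━━
                   ┃                             
                   ┗━━━━━━━━━━━━━━━━━━━━━━━━━━━━━
                                                 
                                                 
━━━━━━━━━━━━━━━━━━━━┓                            
Sokoban             ┃                            
────────────────────┨                            
████████            ┃                            
 □     █            ┃                            
  █    █            ┃                            
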